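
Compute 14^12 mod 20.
16

Use repeated squaring. Binary(12) = 1100. Walk through the bits of the exponent 12 left-to-right: at each bit after the leading one, square the running value, then multiply by 14 if the bit is 1 (always reducing mod 20):
  bit 1 = 1 (leading): start with 14.
  bit 2 = 1: square 14^2 = 196 ≡ 16; bit is 1, so multiply 16·14 = 224 ≡ 4 (mod 20).
  bit 3 = 0: square 4^2 = 16 (mod 20).
  bit 4 = 0: square 16^2 = 256 ≡ 16 (mod 20).
Final value: 14^12 ≡ 16 (mod 20).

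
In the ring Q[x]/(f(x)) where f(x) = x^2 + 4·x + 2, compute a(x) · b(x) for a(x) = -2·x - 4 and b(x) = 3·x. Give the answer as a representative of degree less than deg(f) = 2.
a · b ≡ 12·x + 12 (mod f(x))

First multiply in Q[x] without reducing: a · b = -6·x^2 - 12·x. Now divide by f(x) = x^2 + 4·x + 2, eliminating the leading term at each step:
  leading term -6·x^2: subtract (-6)·f(x) = -6·x^2 - 24·x - 12, leaving 12·x + 12
The degree is now < 2, so this is the remainder. Hence a · b ≡ 12·x + 12 in Q[x]/(f).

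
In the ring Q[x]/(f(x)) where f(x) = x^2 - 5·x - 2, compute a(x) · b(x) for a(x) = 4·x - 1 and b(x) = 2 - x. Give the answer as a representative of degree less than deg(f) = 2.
a · b ≡ -11·x - 10 (mod f(x))

First multiply in Q[x] without reducing: a · b = -4·x^2 + 9·x - 2. Now divide by f(x) = x^2 - 5·x - 2, eliminating the leading term at each step:
  leading term -4·x^2: subtract (-4)·f(x) = -4·x^2 + 20·x + 8, leaving -11·x - 10
The degree is now < 2, so this is the remainder. Hence a · b ≡ -11·x - 10 in Q[x]/(f).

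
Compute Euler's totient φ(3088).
φ is multiplicative, with φ(p^e) = p^e − p^(e−1). Factorise 3088 = 2^4 · 193. Then
  φ(3088) = (2^4 − 2^3) · (193 − 1) = 8 · 192 = 1536.

Final answer: φ(3088) = 1536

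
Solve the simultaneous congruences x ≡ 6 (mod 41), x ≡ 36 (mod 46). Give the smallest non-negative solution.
x ≡ 1646 (mod 1886); the representative in [0, 1886) is 1646

The moduli 41, 46 are pairwise coprime, so by the CRT there is a unique solution mod 41·46 = 1886.
Solve by successive substitution. Start with x ≡ 6 (mod 41).
  Combine with x ≡ 36 (mod 46): write x = 6 + 41·t and require 6 + 41·t ≡ 36 (mod 46), i.e. 41·t ≡ 36 − 6 ≡ 30 (mod 46). Since 41^(−1) ≡ 9 (mod 46), t ≡ 9·30 ≡ 40 (mod 46). So x ≡ 6 + 41·40 = 1646 (mod 1886).
Unique solution in [0, 1886): x = 1646.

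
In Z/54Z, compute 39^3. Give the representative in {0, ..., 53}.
Use repeated squaring. Binary(3) = 11. Walk through the bits of the exponent 3 left-to-right: at each bit after the leading one, square the running value, then multiply by 39 if the bit is 1 (always reducing mod 54):
  bit 1 = 1 (leading): start with 39.
  bit 2 = 1: square 39^2 = 1521 ≡ 9; bit is 1, so multiply 9·39 = 351 ≡ 27 (mod 54).
Final value: 39^3 ≡ 27 (mod 54).

Final answer: 27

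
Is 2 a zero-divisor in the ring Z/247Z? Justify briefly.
NO

gcd(2, 247) = 1, so 2 is a unit in Z/247Z (it has a multiplicative inverse). A unit cannot be a zero-divisor: if 2·b ≡ 0 then multiplying both sides by 2^(−1) gives b ≡ 0. So 2 is not a zero-divisor.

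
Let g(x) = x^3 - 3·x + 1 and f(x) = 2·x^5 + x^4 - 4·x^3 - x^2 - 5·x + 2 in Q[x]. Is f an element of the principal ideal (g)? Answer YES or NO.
YES

In Q[x] the ideal (g) consists of all multiples of g, so f ∈ (g) iff g | f, i.e. iff the remainder of f on division by g is 0. Divide f by g (g is monic, so eliminate the leading term of the running remainder at each step):
  leading term 2·x^5: subtract (2·x^2)·g(x) = 2·x^5 - 6·x^3 + 2·x^2, leaving x^4 + 2·x^3 - 3·x^2 - 5·x + 2
  leading term x^4: subtract (x)·g(x) = x^4 - 3·x^2 + x, leaving 2·x^3 - 6·x + 2
  leading term 2·x^3: subtract (2)·g(x) = 2·x^3 - 6·x + 2, leaving 0
The remainder is 0, so f(x) = g(x) · h(x) with h(x) = 2·x^2 + x + 2. Hence g | f, i.e. f ∈ (g).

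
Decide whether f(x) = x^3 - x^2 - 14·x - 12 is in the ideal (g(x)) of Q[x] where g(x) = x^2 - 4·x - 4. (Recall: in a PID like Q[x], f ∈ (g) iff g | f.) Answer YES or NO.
In Q[x] the ideal (g) consists of all multiples of g, so f ∈ (g) iff g | f, i.e. iff the remainder of f on division by g is 0. Divide f by g (g is monic, so eliminate the leading term of the running remainder at each step):
  leading term x^3: subtract (x)·g(x) = x^3 - 4·x^2 - 4·x, leaving 3·x^2 - 10·x - 12
  leading term 3·x^2: subtract (3)·g(x) = 3·x^2 - 12·x - 12, leaving 2·x
The remainder r(x) = 2·x ≠ 0 (and deg r < deg g), so g ∤ f, i.e. f ∉ (g).

Final answer: NO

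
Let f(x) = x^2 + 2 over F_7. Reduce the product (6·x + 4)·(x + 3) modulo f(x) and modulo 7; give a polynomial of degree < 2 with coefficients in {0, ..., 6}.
Multiply as integer polynomials: a · b = 6·x^2 + 22·x + 12. Reducing coefficients mod 7: a · b ≡ 6·x^2 + x + 5. Now divide by f(x) = x^2 + 2 in F_7[x], eliminating the leading term at each step:
  leading term 6·x^2: subtract (6)·f(x) = 6·x^2 + 5, leaving x (coefficients mod 7)
The degree is now < 2, so this is the remainder. Hence a · b ≡ x in F_7[x]/(f).

Final answer: a · b ≡ x (mod f(x))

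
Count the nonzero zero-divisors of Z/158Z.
Z/158Z has 79 nonzero zero-divisors

In Z/158Z each nonzero element is either a unit (gcd with 158 is 1) or a zero-divisor (gcd > 1). The number of units is φ(158): factorise 158 = 2 · 79, so φ(158) = (2 − 1) · (79 − 1) = 1 · 78 = 78. The nonzero elements number 158 − 1 = 157. Hence the nonzero zero-divisors number 157 − 78 = 79.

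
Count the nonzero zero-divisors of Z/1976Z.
In Z/1976Z each nonzero element is either a unit (gcd with 1976 is 1) or a zero-divisor (gcd > 1). The number of units is φ(1976): factorise 1976 = 2^3 · 13 · 19, so φ(1976) = (2^3 − 2^2) · (13 − 1) · (19 − 1) = 4 · 12 · 18 = 864. The nonzero elements number 1976 − 1 = 1975. Hence the nonzero zero-divisors number 1975 − 864 = 1111.

Final answer: Z/1976Z has 1111 nonzero zero-divisors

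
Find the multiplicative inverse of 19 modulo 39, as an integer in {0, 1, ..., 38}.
Apply the extended Euclidean algorithm to (39, 19), tracking rows (r, s, t) with s·39 + t·19 = r. Each division r_prev = q·r_cur + r_new produces the new row as (previous row) − q·(current row):
  row A: (39, 1, 0)   [1·39 + 0·19 = 39]
  row B: (19, 0, 1)   [0·39 + 1·19 = 19]
  39 = 2·19 + 1   → row C = row A − 2·row B = (1, 1, −2)   [check: 1·39 − 2·19 = 1]
  19 = 19·1 + 0   → remainder 0, stop. gcd = 1 (last nonzero row C).
The gcd is 1, so 19 is invertible mod 39. The last nonzero row gives 1·39 − 2·19 = 1, so t = −2. So 19^(−1) ≡ −2 ≡ 37 (mod 39). Verify: 19 · 37 = 703 ≡ 1 (mod 39). ✓

Final answer: 19^(−1) ≡ 37 (mod 39)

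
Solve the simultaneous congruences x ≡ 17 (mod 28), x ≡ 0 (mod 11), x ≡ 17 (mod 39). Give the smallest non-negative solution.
The moduli 28, 11, 39 are pairwise coprime, so by the CRT there is a unique solution mod 28·11·39 = 12012.
Solve by successive substitution. Start with x ≡ 17 (mod 28).
  Combine with x ≡ 0 (mod 11): write x = 17 + 28·t and require 17 + 28·t ≡ 0 (mod 11), i.e. 28·t ≡ 0 − 17 ≡ 5 (mod 11). Since 28^(−1) ≡ 2 (mod 11) (28 ≡ 6 (mod 11)), t ≡ 2·5 ≡ 10 (mod 11). So x ≡ 17 + 28·10 = 297 (mod 308).
  Combine with x ≡ 17 (mod 39): write x = 297 + 308·t and require 297 + 308·t ≡ 17 (mod 39), i.e. 308·t ≡ 17 − 297 ≡ 32 (mod 39). Since 308^(−1) ≡ 29 (mod 39) (308 ≡ 35 (mod 39)), t ≡ 29·32 ≡ 31 (mod 39). So x ≡ 297 + 308·31 = 9845 (mod 12012).
Unique solution in [0, 12012): x = 9845.

Final answer: x ≡ 9845 (mod 12012); the representative in [0, 12012) is 9845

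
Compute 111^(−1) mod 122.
111^(−1) ≡ 11 (mod 122)

Apply the extended Euclidean algorithm to (122, 111), tracking rows (r, s, t) with s·122 + t·111 = r. Each division r_prev = q·r_cur + r_new produces the new row as (previous row) − q·(current row):
  row A: (122, 1, 0)   [1·122 + 0·111 = 122]
  row B: (111, 0, 1)   [0·122 + 1·111 = 111]
  122 = 1·111 + 11   → row C = row A − 1·row B = (11, 1, −1)   [check: 1·122 − 1·111 = 11]
  111 = 10·11 + 1   → row D = row B − 10·row C = (1, −10, 11)   [check: −10·122 + 11·111 = 1]
  11 = 11·1 + 0   → remainder 0, stop. gcd = 1 (last nonzero row D).
The gcd is 1, so 111 is invertible mod 122. The last nonzero row gives −10·122 + 11·111 = 1, so t = 11. So 111^(−1) ≡ 11 (mod 122). Verify: 111 · 11 = 1221 ≡ 1 (mod 122). ✓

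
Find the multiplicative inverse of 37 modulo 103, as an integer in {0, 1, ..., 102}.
Apply the extended Euclidean algorithm to (103, 37), tracking rows (r, s, t) with s·103 + t·37 = r. Each division r_prev = q·r_cur + r_new produces the new row as (previous row) − q·(current row):
  row A: (103, 1, 0)   [1·103 + 0·37 = 103]
  row B: (37, 0, 1)   [0·103 + 1·37 = 37]
  103 = 2·37 + 29   → row C = row A − 2·row B = (29, 1, −2)   [check: 1·103 − 2·37 = 29]
  37 = 1·29 + 8   → row D = row B − 1·row C = (8, −1, 3)   [check: −1·103 + 3·37 = 8]
  29 = 3·8 + 5   → row E = row C − 3·row D = (5, 4, −11)   [check: 4·103 − 11·37 = 5]
  8 = 1·5 + 3   → row F = row D − 1·row E = (3, −5, 14)   [check: −5·103 + 14·37 = 3]
  5 = 1·3 + 2   → row G = row E − 1·row F = (2, 9, −25)   [check: 9·103 − 25·37 = 2]
  3 = 1·2 + 1   → row H = row F − 1·row G = (1, −14, 39)   [check: −14·103 + 39·37 = 1]
  2 = 2·1 + 0   → remainder 0, stop. gcd = 1 (last nonzero row H).
The gcd is 1, so 37 is invertible mod 103. The last nonzero row gives −14·103 + 39·37 = 1, so t = 39. So 37^(−1) ≡ 39 (mod 103). Verify: 37 · 39 = 1443 ≡ 1 (mod 103). ✓

Final answer: 37^(−1) ≡ 39 (mod 103)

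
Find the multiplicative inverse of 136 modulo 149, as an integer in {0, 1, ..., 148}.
Apply the extended Euclidean algorithm to (149, 136), tracking rows (r, s, t) with s·149 + t·136 = r. Each division r_prev = q·r_cur + r_new produces the new row as (previous row) − q·(current row):
  row A: (149, 1, 0)   [1·149 + 0·136 = 149]
  row B: (136, 0, 1)   [0·149 + 1·136 = 136]
  149 = 1·136 + 13   → row C = row A − 1·row B = (13, 1, −1)   [check: 1·149 − 1·136 = 13]
  136 = 10·13 + 6   → row D = row B − 10·row C = (6, −10, 11)   [check: −10·149 + 11·136 = 6]
  13 = 2·6 + 1   → row E = row C − 2·row D = (1, 21, −23)   [check: 21·149 − 23·136 = 1]
  6 = 6·1 + 0   → remainder 0, stop. gcd = 1 (last nonzero row E).
The gcd is 1, so 136 is invertible mod 149. The last nonzero row gives 21·149 − 23·136 = 1, so t = −23. So 136^(−1) ≡ −23 ≡ 126 (mod 149). Verify: 136 · 126 = 17136 ≡ 1 (mod 149). ✓

Final answer: 136^(−1) ≡ 126 (mod 149)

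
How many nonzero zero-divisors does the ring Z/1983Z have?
In Z/1983Z each nonzero element is either a unit (gcd with 1983 is 1) or a zero-divisor (gcd > 1). The number of units is φ(1983): factorise 1983 = 3 · 661, so φ(1983) = (3 − 1) · (661 − 1) = 2 · 660 = 1320. The nonzero elements number 1983 − 1 = 1982. Hence the nonzero zero-divisors number 1982 − 1320 = 662.

Final answer: Z/1983Z has 662 nonzero zero-divisors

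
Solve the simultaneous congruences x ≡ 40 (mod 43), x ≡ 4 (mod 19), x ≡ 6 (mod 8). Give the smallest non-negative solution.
x ≡ 5286 (mod 6536); the representative in [0, 6536) is 5286

The moduli 43, 19, 8 are pairwise coprime, so by the CRT there is a unique solution mod 43·19·8 = 6536.
Solve by successive substitution. Start with x ≡ 40 (mod 43).
  Combine with x ≡ 4 (mod 19): write x = 40 + 43·t and require 40 + 43·t ≡ 4 (mod 19), i.e. 43·t ≡ 4 − 40 ≡ 2 (mod 19). Since 43^(−1) ≡ 4 (mod 19) (43 ≡ 5 (mod 19)), t ≡ 4·2 ≡ 8 (mod 19). So x ≡ 40 + 43·8 = 384 (mod 817).
  Combine with x ≡ 6 (mod 8): write x = 384 + 817·t and require 384 + 817·t ≡ 6 (mod 8), i.e. 817·t ≡ 6 − 384 ≡ 6 (mod 8). Since 817^(−1) ≡ 1 (mod 8) (817 ≡ 1 (mod 8)), t ≡ 1·6 ≡ 6 (mod 8). So x ≡ 384 + 817·6 = 5286 (mod 6536).
Unique solution in [0, 6536): x = 5286.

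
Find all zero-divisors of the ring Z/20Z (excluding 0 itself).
An element a ∈ Z/20Z (with a ≠ 0) is a zero-divisor iff gcd(a, 20) > 1 (because a is a unit precisely when gcd(a, n) = 1, and in Z/nZ every nonzero, non-unit element is a zero-divisor). Scan a = 1, ..., 19 and keep those with gcd(a, 20) > 1:
  gcd(2, 20) = 2, gcd(4, 20) = 4, gcd(5, 20) = 5, gcd(6, 20) = 2, gcd(8, 20) = 4, gcd(10, 20) = 10, gcd(12, 20) = 4, gcd(14, 20) = 2, gcd(15, 20) = 5, gcd(16, 20) = 4, gcd(18, 20) = 2.
All other a ∈ {1, ..., 19} have gcd(a, 20) = 1 and are units. So the nonzero zero-divisors are exactly the 11 values of a appearing in this scan.

Final answer: nonzero zero-divisors of Z/20Z = {2, 4, 5, 6, 8, 10, 12, 14, 15, 16, 18}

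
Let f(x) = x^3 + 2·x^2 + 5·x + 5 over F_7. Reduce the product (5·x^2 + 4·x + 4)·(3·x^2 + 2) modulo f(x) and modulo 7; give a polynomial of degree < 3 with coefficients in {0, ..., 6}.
a · b ≡ 4·x^2 + 2·x (mod f(x))

Multiply as integer polynomials: a · b = 15·x^4 + 12·x^3 + 22·x^2 + 8·x + 8. Reducing coefficients mod 7: a · b ≡ x^4 + 5·x^3 + x^2 + x + 1. Now divide by f(x) = x^3 + 2·x^2 + 5·x + 5 in F_7[x], eliminating the leading term at each step:
  leading term x^4: subtract (x)·f(x) = x^4 + 2·x^3 + 5·x^2 + 5·x, leaving 3·x^3 + 3·x^2 + 3·x + 1 (coefficients mod 7)
  leading term 3·x^3: subtract (3)·f(x) = 3·x^3 + 6·x^2 + x + 1, leaving 4·x^2 + 2·x (coefficients mod 7)
The degree is now < 3, so this is the remainder. Hence a · b ≡ 4·x^2 + 2·x in F_7[x]/(f).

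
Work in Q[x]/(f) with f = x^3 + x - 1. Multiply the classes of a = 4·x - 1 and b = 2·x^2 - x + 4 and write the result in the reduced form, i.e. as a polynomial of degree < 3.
First multiply in Q[x] without reducing: a · b = 8·x^3 - 6·x^2 + 17·x - 4. Now divide by f(x) = x^3 + x - 1, eliminating the leading term at each step:
  leading term 8·x^3: subtract (8)·f(x) = 8·x^3 + 8·x - 8, leaving -6·x^2 + 9·x + 4
The degree is now < 3, so this is the remainder. Hence a · b ≡ -6·x^2 + 9·x + 4 in Q[x]/(f).

Final answer: a · b ≡ -6·x^2 + 9·x + 4 (mod f(x))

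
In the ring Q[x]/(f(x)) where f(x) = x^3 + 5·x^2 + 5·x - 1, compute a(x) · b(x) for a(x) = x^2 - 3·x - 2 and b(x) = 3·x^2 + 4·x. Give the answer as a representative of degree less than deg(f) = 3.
a · b ≡ 67·x^2 + 95·x - 20 (mod f(x))

First multiply in Q[x] without reducing: a · b = 3·x^4 - 5·x^3 - 18·x^2 - 8·x. Now divide by f(x) = x^3 + 5·x^2 + 5·x - 1, eliminating the leading term at each step:
  leading term 3·x^4: subtract (3·x)·f(x) = 3·x^4 + 15·x^3 + 15·x^2 - 3·x, leaving -20·x^3 - 33·x^2 - 5·x
  leading term -20·x^3: subtract (-20)·f(x) = -20·x^3 - 100·x^2 - 100·x + 20, leaving 67·x^2 + 95·x - 20
The degree is now < 3, so this is the remainder. Hence a · b ≡ 67·x^2 + 95·x - 20 in Q[x]/(f).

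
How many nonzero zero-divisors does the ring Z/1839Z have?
Z/1839Z has 614 nonzero zero-divisors

In Z/1839Z each nonzero element is either a unit (gcd with 1839 is 1) or a zero-divisor (gcd > 1). The number of units is φ(1839): factorise 1839 = 3 · 613, so φ(1839) = (3 − 1) · (613 − 1) = 2 · 612 = 1224. The nonzero elements number 1839 − 1 = 1838. Hence the nonzero zero-divisors number 1838 − 1224 = 614.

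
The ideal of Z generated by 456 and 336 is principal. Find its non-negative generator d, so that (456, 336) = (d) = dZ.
(456, 336) = (24); d = 24

In the PID Z, (a, b) is generated by gcd(a, b). Compute gcd(456, 336) with the extended Euclidean algorithm, tracking rows (r, s, t) with s·456 + t·336 = r:
  row A: (456, 1, 0)   [1·456 + 0·336 = 456]
  row B: (336, 0, 1)   [0·456 + 1·336 = 336]
  456 = 1·336 + 120   → row C = row A − 1·row B = (120, 1, −1)   [check: 1·456 − 1·336 = 120]
  336 = 2·120 + 96   → row D = row B − 2·row C = (96, −2, 3)   [check: −2·456 + 3·336 = 96]
  120 = 1·96 + 24   → row E = row C − 1·row D = (24, 3, −4)   [check: 3·456 − 4·336 = 24]
  96 = 4·24 + 0   → remainder 0, stop. gcd = 24 (last nonzero row E).
So gcd(456, 336) = 24, with Bézout identity 3·456 − 4·336 = 24. Containment (⊇): the Bézout identity exhibits 24 as an element of (456, 336), giving (24) ⊆ (456, 336). Containment (⊆): since 24 | 456 and 24 | 336 (456 = 24·19, 336 = 24·14), every Z-linear combination of 456 and 336 is divisible by 24, so (456, 336) ⊆ (24). Therefore (456, 336) = (24), d = 24.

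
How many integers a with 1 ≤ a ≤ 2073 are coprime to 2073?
1380

The number of a ∈ {1, ..., 2073} with gcd(a, 2073) = 1 is by definition Euler's totient φ(2073). φ is multiplicative, with φ(p^e) = p^e − p^(e−1). Factorise 2073 = 3 · 691. Then
  φ(2073) = (3 − 1) · (691 − 1) = 2 · 690 = 1380.
So there are 1380 such integers.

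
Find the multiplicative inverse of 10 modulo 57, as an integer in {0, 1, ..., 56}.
10^(−1) ≡ 40 (mod 57)

Apply the extended Euclidean algorithm to (57, 10), tracking rows (r, s, t) with s·57 + t·10 = r. Each division r_prev = q·r_cur + r_new produces the new row as (previous row) − q·(current row):
  row A: (57, 1, 0)   [1·57 + 0·10 = 57]
  row B: (10, 0, 1)   [0·57 + 1·10 = 10]
  57 = 5·10 + 7   → row C = row A − 5·row B = (7, 1, −5)   [check: 1·57 − 5·10 = 7]
  10 = 1·7 + 3   → row D = row B − 1·row C = (3, −1, 6)   [check: −1·57 + 6·10 = 3]
  7 = 2·3 + 1   → row E = row C − 2·row D = (1, 3, −17)   [check: 3·57 − 17·10 = 1]
  3 = 3·1 + 0   → remainder 0, stop. gcd = 1 (last nonzero row E).
The gcd is 1, so 10 is invertible mod 57. The last nonzero row gives 3·57 − 17·10 = 1, so t = −17. So 10^(−1) ≡ −17 ≡ 40 (mod 57). Verify: 10 · 40 = 400 ≡ 1 (mod 57). ✓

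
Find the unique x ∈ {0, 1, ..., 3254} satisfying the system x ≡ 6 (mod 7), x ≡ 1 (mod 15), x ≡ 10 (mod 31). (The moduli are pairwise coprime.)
x ≡ 1126 (mod 3255); the representative in [0, 3255) is 1126

The moduli 7, 15, 31 are pairwise coprime, so by the CRT there is a unique solution mod 7·15·31 = 3255.
Solve by successive substitution. Start with x ≡ 6 (mod 7).
  Combine with x ≡ 1 (mod 15): write x = 6 + 7·t and require 6 + 7·t ≡ 1 (mod 15), i.e. 7·t ≡ 1 − 6 ≡ 10 (mod 15). Since 7^(−1) ≡ 13 (mod 15), t ≡ 13·10 ≡ 10 (mod 15). So x ≡ 6 + 7·10 = 76 (mod 105).
  Combine with x ≡ 10 (mod 31): write x = 76 + 105·t and require 76 + 105·t ≡ 10 (mod 31), i.e. 105·t ≡ 10 − 76 ≡ 27 (mod 31). Since 105^(−1) ≡ 13 (mod 31) (105 ≡ 12 (mod 31)), t ≡ 13·27 ≡ 10 (mod 31). So x ≡ 76 + 105·10 = 1126 (mod 3255).
Unique solution in [0, 3255): x = 1126.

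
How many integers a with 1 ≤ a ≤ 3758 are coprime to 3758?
The number of a ∈ {1, ..., 3758} with gcd(a, 3758) = 1 is by definition Euler's totient φ(3758). φ is multiplicative, with φ(p^e) = p^e − p^(e−1). Factorise 3758 = 2 · 1879. Then
  φ(3758) = (2 − 1) · (1879 − 1) = 1 · 1878 = 1878.
So there are 1878 such integers.

Final answer: 1878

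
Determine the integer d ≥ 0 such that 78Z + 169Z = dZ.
In the PID Z, (a, b) is generated by gcd(a, b). Compute gcd(169, 78) with the extended Euclidean algorithm, tracking rows (r, s, t) with s·169 + t·78 = r:
  row A: (169, 1, 0)   [1·169 + 0·78 = 169]
  row B: (78, 0, 1)   [0·169 + 1·78 = 78]
  169 = 2·78 + 13   → row C = row A − 2·row B = (13, 1, −2)   [check: 1·169 − 2·78 = 13]
  78 = 6·13 + 0   → remainder 0, stop. gcd = 13 (last nonzero row C).
So gcd(78, 169) = 13, with Bézout identity 1·169 − 2·78 = 13. Containment (⊇): the Bézout identity exhibits 13 as an element of (78, 169), giving (13) ⊆ (78, 169). Containment (⊆): since 13 | 78 and 13 | 169 (78 = 13·6, 169 = 13·13), every Z-linear combination of 78 and 169 is divisible by 13, so (78, 169) ⊆ (13). Therefore (78, 169) = (13), d = 13.

Final answer: (78, 169) = (13); d = 13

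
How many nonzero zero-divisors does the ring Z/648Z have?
Z/648Z has 431 nonzero zero-divisors

In Z/648Z each nonzero element is either a unit (gcd with 648 is 1) or a zero-divisor (gcd > 1). The number of units is φ(648): factorise 648 = 2^3 · 3^4, so φ(648) = (2^3 − 2^2) · (3^4 − 3^3) = 4 · 54 = 216. The nonzero elements number 648 − 1 = 647. Hence the nonzero zero-divisors number 647 − 216 = 431.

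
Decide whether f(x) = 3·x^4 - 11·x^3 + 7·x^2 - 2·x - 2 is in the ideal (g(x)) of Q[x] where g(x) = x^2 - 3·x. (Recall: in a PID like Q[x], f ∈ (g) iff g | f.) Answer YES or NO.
NO

In Q[x] the ideal (g) consists of all multiples of g, so f ∈ (g) iff g | f, i.e. iff the remainder of f on division by g is 0. Divide f by g (g is monic, so eliminate the leading term of the running remainder at each step):
  leading term 3·x^4: subtract (3·x^2)·g(x) = 3·x^4 - 9·x^3, leaving -2·x^3 + 7·x^2 - 2·x - 2
  leading term -2·x^3: subtract (-2·x)·g(x) = -2·x^3 + 6·x^2, leaving x^2 - 2·x - 2
  leading term x^2: subtract (1)·g(x) = x^2 - 3·x, leaving x - 2
The remainder r(x) = x - 2 ≠ 0 (and deg r < deg g), so g ∤ f, i.e. f ∉ (g).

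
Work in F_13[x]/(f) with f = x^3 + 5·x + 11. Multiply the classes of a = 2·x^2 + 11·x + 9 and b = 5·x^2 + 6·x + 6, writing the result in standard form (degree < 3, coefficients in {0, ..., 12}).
a · b ≡ 8·x^2 + 6 (mod f(x))

Multiply as integer polynomials: a · b = 10·x^4 + 67·x^3 + 123·x^2 + 120·x + 54. Reducing coefficients mod 13: a · b ≡ 10·x^4 + 2·x^3 + 6·x^2 + 3·x + 2. Now divide by f(x) = x^3 + 5·x + 11 in F_13[x], eliminating the leading term at each step:
  leading term 10·x^4: subtract (10·x)·f(x) = 10·x^4 + 11·x^2 + 6·x, leaving 2·x^3 + 8·x^2 + 10·x + 2 (coefficients mod 13)
  leading term 2·x^3: subtract (2)·f(x) = 2·x^3 + 10·x + 9, leaving 8·x^2 + 6 (coefficients mod 13)
The degree is now < 3, so this is the remainder. Hence a · b ≡ 8·x^2 + 6 in F_13[x]/(f).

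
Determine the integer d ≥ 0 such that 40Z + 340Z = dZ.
(40, 340) = (20); d = 20

In the PID Z, (a, b) is generated by gcd(a, b). Compute gcd(340, 40) with the extended Euclidean algorithm, tracking rows (r, s, t) with s·340 + t·40 = r:
  row A: (340, 1, 0)   [1·340 + 0·40 = 340]
  row B: (40, 0, 1)   [0·340 + 1·40 = 40]
  340 = 8·40 + 20   → row C = row A − 8·row B = (20, 1, −8)   [check: 1·340 − 8·40 = 20]
  40 = 2·20 + 0   → remainder 0, stop. gcd = 20 (last nonzero row C).
So gcd(40, 340) = 20, with Bézout identity 1·340 − 8·40 = 20. Containment (⊇): the Bézout identity exhibits 20 as an element of (40, 340), giving (20) ⊆ (40, 340). Containment (⊆): since 20 | 40 and 20 | 340 (40 = 20·2, 340 = 20·17), every Z-linear combination of 40 and 340 is divisible by 20, so (40, 340) ⊆ (20). Therefore (40, 340) = (20), d = 20.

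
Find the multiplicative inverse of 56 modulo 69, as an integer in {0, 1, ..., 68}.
Apply the extended Euclidean algorithm to (69, 56), tracking rows (r, s, t) with s·69 + t·56 = r. Each division r_prev = q·r_cur + r_new produces the new row as (previous row) − q·(current row):
  row A: (69, 1, 0)   [1·69 + 0·56 = 69]
  row B: (56, 0, 1)   [0·69 + 1·56 = 56]
  69 = 1·56 + 13   → row C = row A − 1·row B = (13, 1, −1)   [check: 1·69 − 1·56 = 13]
  56 = 4·13 + 4   → row D = row B − 4·row C = (4, −4, 5)   [check: −4·69 + 5·56 = 4]
  13 = 3·4 + 1   → row E = row C − 3·row D = (1, 13, −16)   [check: 13·69 − 16·56 = 1]
  4 = 4·1 + 0   → remainder 0, stop. gcd = 1 (last nonzero row E).
The gcd is 1, so 56 is invertible mod 69. The last nonzero row gives 13·69 − 16·56 = 1, so t = −16. So 56^(−1) ≡ −16 ≡ 53 (mod 69). Verify: 56 · 53 = 2968 ≡ 1 (mod 69). ✓

Final answer: 56^(−1) ≡ 53 (mod 69)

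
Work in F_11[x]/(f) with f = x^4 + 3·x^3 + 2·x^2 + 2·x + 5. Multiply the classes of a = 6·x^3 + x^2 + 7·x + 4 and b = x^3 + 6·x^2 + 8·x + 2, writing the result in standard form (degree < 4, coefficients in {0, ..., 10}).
Multiply as integer polynomials: a · b = 6·x^6 + 37·x^5 + 61·x^4 + 66·x^3 + 82·x^2 + 46·x + 8. Reducing coefficients mod 11: a · b ≡ 6·x^6 + 4·x^5 + 6·x^4 + 5·x^2 + 2·x + 8. Now divide by f(x) = x^4 + 3·x^3 + 2·x^2 + 2·x + 5 in F_11[x], eliminating the leading term at each step:
  leading term 6·x^6: subtract (6·x^2)·f(x) = 6·x^6 + 7·x^5 + x^4 + x^3 + 8·x^2, leaving 8·x^5 + 5·x^4 + 10·x^3 + 8·x^2 + 2·x + 8 (coefficients mod 11)
  leading term 8·x^5: subtract (8·x)·f(x) = 8·x^5 + 2·x^4 + 5·x^3 + 5·x^2 + 7·x, leaving 3·x^4 + 5·x^3 + 3·x^2 + 6·x + 8 (coefficients mod 11)
  leading term 3·x^4: subtract (3)·f(x) = 3·x^4 + 9·x^3 + 6·x^2 + 6·x + 4, leaving 7·x^3 + 8·x^2 + 4 (coefficients mod 11)
The degree is now < 4, so this is the remainder. Hence a · b ≡ 7·x^3 + 8·x^2 + 4 in F_11[x]/(f).

Final answer: a · b ≡ 7·x^3 + 8·x^2 + 4 (mod f(x))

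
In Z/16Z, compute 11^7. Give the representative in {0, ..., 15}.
Use repeated squaring. Binary(7) = 111. Walk through the bits of the exponent 7 left-to-right: at each bit after the leading one, square the running value, then multiply by 11 if the bit is 1 (always reducing mod 16):
  bit 1 = 1 (leading): start with 11.
  bit 2 = 1: square 11^2 = 121 ≡ 9; bit is 1, so multiply 9·11 = 99 ≡ 3 (mod 16).
  bit 3 = 1: square 3^2 = 9; bit is 1, so multiply 9·11 = 99 ≡ 3 (mod 16).
Final value: 11^7 ≡ 3 (mod 16).

Final answer: 3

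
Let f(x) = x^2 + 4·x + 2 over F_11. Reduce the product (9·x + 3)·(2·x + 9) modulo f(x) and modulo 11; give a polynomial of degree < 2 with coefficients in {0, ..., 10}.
Multiply as integer polynomials: a · b = 18·x^2 + 87·x + 27. Reducing coefficients mod 11: a · b ≡ 7·x^2 + 10·x + 5. Now divide by f(x) = x^2 + 4·x + 2 in F_11[x], eliminating the leading term at each step:
  leading term 7·x^2: subtract (7)·f(x) = 7·x^2 + 6·x + 3, leaving 4·x + 2 (coefficients mod 11)
The degree is now < 2, so this is the remainder. Hence a · b ≡ 4·x + 2 in F_11[x]/(f).

Final answer: a · b ≡ 4·x + 2 (mod f(x))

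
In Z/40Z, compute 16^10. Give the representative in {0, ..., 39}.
16

Use repeated squaring. Binary(10) = 1010. Walk through the bits of the exponent 10 left-to-right: at each bit after the leading one, square the running value, then multiply by 16 if the bit is 1 (always reducing mod 40):
  bit 1 = 1 (leading): start with 16.
  bit 2 = 0: square 16^2 = 256 ≡ 16 (mod 40).
  bit 3 = 1: square 16^2 = 256 ≡ 16; bit is 1, so multiply 16·16 = 256 ≡ 16 (mod 40).
  bit 4 = 0: square 16^2 = 256 ≡ 16 (mod 40).
Final value: 16^10 ≡ 16 (mod 40).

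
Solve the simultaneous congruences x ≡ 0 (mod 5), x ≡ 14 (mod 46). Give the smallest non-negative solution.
x ≡ 60 (mod 230); the representative in [0, 230) is 60

The moduli 5, 46 are pairwise coprime, so by the CRT there is a unique solution mod 5·46 = 230.
Solve by successive substitution. Start with x ≡ 0 (mod 5).
  Combine with x ≡ 14 (mod 46): write x = 5·t and require 5·t ≡ 14 (mod 46). Since 5^(−1) ≡ 37 (mod 46), t ≡ 37·14 ≡ 12 (mod 46). So x ≡ 5·12 = 60 (mod 230).
Unique solution in [0, 230): x = 60.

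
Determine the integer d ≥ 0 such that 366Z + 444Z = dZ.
In the PID Z, (a, b) is generated by gcd(a, b). Compute gcd(444, 366) with the extended Euclidean algorithm, tracking rows (r, s, t) with s·444 + t·366 = r:
  row A: (444, 1, 0)   [1·444 + 0·366 = 444]
  row B: (366, 0, 1)   [0·444 + 1·366 = 366]
  444 = 1·366 + 78   → row C = row A − 1·row B = (78, 1, −1)   [check: 1·444 − 1·366 = 78]
  366 = 4·78 + 54   → row D = row B − 4·row C = (54, −4, 5)   [check: −4·444 + 5·366 = 54]
  78 = 1·54 + 24   → row E = row C − 1·row D = (24, 5, −6)   [check: 5·444 − 6·366 = 24]
  54 = 2·24 + 6   → row F = row D − 2·row E = (6, −14, 17)   [check: −14·444 + 17·366 = 6]
  24 = 4·6 + 0   → remainder 0, stop. gcd = 6 (last nonzero row F).
So gcd(366, 444) = 6, with Bézout identity −14·444 + 17·366 = 6. Containment (⊇): the Bézout identity exhibits 6 as an element of (366, 444), giving (6) ⊆ (366, 444). Containment (⊆): since 6 | 366 and 6 | 444 (366 = 6·61, 444 = 6·74), every Z-linear combination of 366 and 444 is divisible by 6, so (366, 444) ⊆ (6). Therefore (366, 444) = (6), d = 6.

Final answer: (366, 444) = (6); d = 6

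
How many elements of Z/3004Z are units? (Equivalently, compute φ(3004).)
Z/3004Z has φ(3004) = 1500 units

An element a ∈ Z/3004Z is a unit iff gcd(a, 3004) = 1, so the number of units is φ(3004). φ is multiplicative, with φ(p^e) = p^e − p^(e−1). Factorise 3004 = 2^2 · 751. Then
  φ(3004) = (2^2 − 2^1) · (751 − 1) = 2 · 750 = 1500.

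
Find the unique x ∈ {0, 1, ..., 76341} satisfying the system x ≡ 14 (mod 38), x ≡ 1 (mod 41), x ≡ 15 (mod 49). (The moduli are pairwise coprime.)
The moduli 38, 41, 49 are pairwise coprime, so by the CRT there is a unique solution mod 38·41·49 = 76342.
Solve by successive substitution. Start with x ≡ 14 (mod 38).
  Combine with x ≡ 1 (mod 41): write x = 14 + 38·t and require 14 + 38·t ≡ 1 (mod 41), i.e. 38·t ≡ 1 − 14 ≡ 28 (mod 41). Since 38^(−1) ≡ 27 (mod 41), t ≡ 27·28 ≡ 18 (mod 41). So x ≡ 14 + 38·18 = 698 (mod 1558).
  Combine with x ≡ 15 (mod 49): write x = 698 + 1558·t and require 698 + 1558·t ≡ 15 (mod 49), i.e. 1558·t ≡ 15 − 698 ≡ 3 (mod 49). Since 1558^(−1) ≡ 44 (mod 49) (1558 ≡ 39 (mod 49)), t ≡ 44·3 ≡ 34 (mod 49). So x ≡ 698 + 1558·34 = 53670 (mod 76342).
Unique solution in [0, 76342): x = 53670.

Final answer: x ≡ 53670 (mod 76342); the representative in [0, 76342) is 53670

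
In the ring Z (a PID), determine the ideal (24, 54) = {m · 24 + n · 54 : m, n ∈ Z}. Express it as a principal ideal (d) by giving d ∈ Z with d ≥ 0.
(24, 54) = (6); d = 6

In the PID Z, (a, b) is generated by gcd(a, b). Compute gcd(54, 24) with the extended Euclidean algorithm, tracking rows (r, s, t) with s·54 + t·24 = r:
  row A: (54, 1, 0)   [1·54 + 0·24 = 54]
  row B: (24, 0, 1)   [0·54 + 1·24 = 24]
  54 = 2·24 + 6   → row C = row A − 2·row B = (6, 1, −2)   [check: 1·54 − 2·24 = 6]
  24 = 4·6 + 0   → remainder 0, stop. gcd = 6 (last nonzero row C).
So gcd(24, 54) = 6, with Bézout identity 1·54 − 2·24 = 6. Containment (⊇): the Bézout identity exhibits 6 as an element of (24, 54), giving (6) ⊆ (24, 54). Containment (⊆): since 6 | 24 and 6 | 54 (24 = 6·4, 54 = 6·9), every Z-linear combination of 24 and 54 is divisible by 6, so (24, 54) ⊆ (6). Therefore (24, 54) = (6), d = 6.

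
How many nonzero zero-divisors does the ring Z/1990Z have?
In Z/1990Z each nonzero element is either a unit (gcd with 1990 is 1) or a zero-divisor (gcd > 1). The number of units is φ(1990): factorise 1990 = 2 · 5 · 199, so φ(1990) = (2 − 1) · (5 − 1) · (199 − 1) = 1 · 4 · 198 = 792. The nonzero elements number 1990 − 1 = 1989. Hence the nonzero zero-divisors number 1989 − 792 = 1197.

Final answer: Z/1990Z has 1197 nonzero zero-divisors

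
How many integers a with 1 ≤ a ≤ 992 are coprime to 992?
The number of a ∈ {1, ..., 992} with gcd(a, 992) = 1 is by definition Euler's totient φ(992). φ is multiplicative, with φ(p^e) = p^e − p^(e−1). Factorise 992 = 2^5 · 31. Then
  φ(992) = (2^5 − 2^4) · (31 − 1) = 16 · 30 = 480.
So there are 480 such integers.

Final answer: 480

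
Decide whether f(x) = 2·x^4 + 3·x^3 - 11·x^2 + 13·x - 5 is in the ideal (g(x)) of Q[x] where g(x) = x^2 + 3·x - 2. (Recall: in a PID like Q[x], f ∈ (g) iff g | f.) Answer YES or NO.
NO

In Q[x] the ideal (g) consists of all multiples of g, so f ∈ (g) iff g | f, i.e. iff the remainder of f on division by g is 0. Divide f by g (g is monic, so eliminate the leading term of the running remainder at each step):
  leading term 2·x^4: subtract (2·x^2)·g(x) = 2·x^4 + 6·x^3 - 4·x^2, leaving -3·x^3 - 7·x^2 + 13·x - 5
  leading term -3·x^3: subtract (-3·x)·g(x) = -3·x^3 - 9·x^2 + 6·x, leaving 2·x^2 + 7·x - 5
  leading term 2·x^2: subtract (2)·g(x) = 2·x^2 + 6·x - 4, leaving x - 1
The remainder r(x) = x - 1 ≠ 0 (and deg r < deg g), so g ∤ f, i.e. f ∉ (g).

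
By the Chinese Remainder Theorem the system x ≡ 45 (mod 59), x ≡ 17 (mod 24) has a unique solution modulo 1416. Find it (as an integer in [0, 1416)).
x ≡ 281 (mod 1416); the representative in [0, 1416) is 281

The moduli 59, 24 are pairwise coprime, so by the CRT there is a unique solution mod 59·24 = 1416.
Solve by successive substitution. Start with x ≡ 45 (mod 59).
  Combine with x ≡ 17 (mod 24): write x = 45 + 59·t and require 45 + 59·t ≡ 17 (mod 24), i.e. 59·t ≡ 17 − 45 ≡ 20 (mod 24). Since 59^(−1) ≡ 11 (mod 24) (59 ≡ 11 (mod 24)), t ≡ 11·20 ≡ 4 (mod 24). So x ≡ 45 + 59·4 = 281 (mod 1416).
Unique solution in [0, 1416): x = 281.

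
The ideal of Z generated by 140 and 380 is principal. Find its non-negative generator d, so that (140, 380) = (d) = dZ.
In the PID Z, (a, b) is generated by gcd(a, b). Compute gcd(380, 140) with the extended Euclidean algorithm, tracking rows (r, s, t) with s·380 + t·140 = r:
  row A: (380, 1, 0)   [1·380 + 0·140 = 380]
  row B: (140, 0, 1)   [0·380 + 1·140 = 140]
  380 = 2·140 + 100   → row C = row A − 2·row B = (100, 1, −2)   [check: 1·380 − 2·140 = 100]
  140 = 1·100 + 40   → row D = row B − 1·row C = (40, −1, 3)   [check: −1·380 + 3·140 = 40]
  100 = 2·40 + 20   → row E = row C − 2·row D = (20, 3, −8)   [check: 3·380 − 8·140 = 20]
  40 = 2·20 + 0   → remainder 0, stop. gcd = 20 (last nonzero row E).
So gcd(140, 380) = 20, with Bézout identity 3·380 − 8·140 = 20. Containment (⊇): the Bézout identity exhibits 20 as an element of (140, 380), giving (20) ⊆ (140, 380). Containment (⊆): since 20 | 140 and 20 | 380 (140 = 20·7, 380 = 20·19), every Z-linear combination of 140 and 380 is divisible by 20, so (140, 380) ⊆ (20). Therefore (140, 380) = (20), d = 20.

Final answer: (140, 380) = (20); d = 20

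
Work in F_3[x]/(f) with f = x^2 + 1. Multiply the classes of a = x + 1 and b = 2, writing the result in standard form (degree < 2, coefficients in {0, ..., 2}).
a · b ≡ 2·x + 2 (mod f(x))

Multiply as integer polynomials: a · b = 2·x + 2. Reducing coefficients mod 3: a · b ≡ 2·x + 2. This already has degree < 2, so no reduction by f is needed. Hence a · b ≡ 2·x + 2 in F_3[x]/(f).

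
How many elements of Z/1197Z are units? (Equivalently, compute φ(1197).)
An element a ∈ Z/1197Z is a unit iff gcd(a, 1197) = 1, so the number of units is φ(1197). φ is multiplicative, with φ(p^e) = p^e − p^(e−1). Factorise 1197 = 3^2 · 7 · 19. Then
  φ(1197) = (3^2 − 3^1) · (7 − 1) · (19 − 1) = 6 · 6 · 18 = 648.

Final answer: Z/1197Z has φ(1197) = 648 units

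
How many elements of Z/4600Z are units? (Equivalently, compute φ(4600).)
An element a ∈ Z/4600Z is a unit iff gcd(a, 4600) = 1, so the number of units is φ(4600). φ is multiplicative, with φ(p^e) = p^e − p^(e−1). Factorise 4600 = 2^3 · 5^2 · 23. Then
  φ(4600) = (2^3 − 2^2) · (5^2 − 5^1) · (23 − 1) = 4 · 20 · 22 = 1760.

Final answer: Z/4600Z has φ(4600) = 1760 units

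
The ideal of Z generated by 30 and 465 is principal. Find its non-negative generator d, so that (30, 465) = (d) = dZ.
(30, 465) = (15); d = 15

In the PID Z, (a, b) is generated by gcd(a, b). Compute gcd(465, 30) with the extended Euclidean algorithm, tracking rows (r, s, t) with s·465 + t·30 = r:
  row A: (465, 1, 0)   [1·465 + 0·30 = 465]
  row B: (30, 0, 1)   [0·465 + 1·30 = 30]
  465 = 15·30 + 15   → row C = row A − 15·row B = (15, 1, −15)   [check: 1·465 − 15·30 = 15]
  30 = 2·15 + 0   → remainder 0, stop. gcd = 15 (last nonzero row C).
So gcd(30, 465) = 15, with Bézout identity 1·465 − 15·30 = 15. Containment (⊇): the Bézout identity exhibits 15 as an element of (30, 465), giving (15) ⊆ (30, 465). Containment (⊆): since 15 | 30 and 15 | 465 (30 = 15·2, 465 = 15·31), every Z-linear combination of 30 and 465 is divisible by 15, so (30, 465) ⊆ (15). Therefore (30, 465) = (15), d = 15.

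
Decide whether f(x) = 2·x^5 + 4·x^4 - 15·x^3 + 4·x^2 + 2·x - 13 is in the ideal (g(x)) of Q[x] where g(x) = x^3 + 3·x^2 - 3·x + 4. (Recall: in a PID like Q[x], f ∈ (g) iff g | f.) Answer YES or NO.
NO

In Q[x] the ideal (g) consists of all multiples of g, so f ∈ (g) iff g | f, i.e. iff the remainder of f on division by g is 0. Divide f by g (g is monic, so eliminate the leading term of the running remainder at each step):
  leading term 2·x^5: subtract (2·x^2)·g(x) = 2·x^5 + 6·x^4 - 6·x^3 + 8·x^2, leaving -2·x^4 - 9·x^3 - 4·x^2 + 2·x - 13
  leading term -2·x^4: subtract (-2·x)·g(x) = -2·x^4 - 6·x^3 + 6·x^2 - 8·x, leaving -3·x^3 - 10·x^2 + 10·x - 13
  leading term -3·x^3: subtract (-3)·g(x) = -3·x^3 - 9·x^2 + 9·x - 12, leaving -x^2 + x - 1
The remainder r(x) = -x^2 + x - 1 ≠ 0 (and deg r < deg g), so g ∤ f, i.e. f ∉ (g).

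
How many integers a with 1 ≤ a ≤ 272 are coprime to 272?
128

The number of a ∈ {1, ..., 272} with gcd(a, 272) = 1 is by definition Euler's totient φ(272). φ is multiplicative, with φ(p^e) = p^e − p^(e−1). Factorise 272 = 2^4 · 17. Then
  φ(272) = (2^4 − 2^3) · (17 − 1) = 8 · 16 = 128.
So there are 128 such integers.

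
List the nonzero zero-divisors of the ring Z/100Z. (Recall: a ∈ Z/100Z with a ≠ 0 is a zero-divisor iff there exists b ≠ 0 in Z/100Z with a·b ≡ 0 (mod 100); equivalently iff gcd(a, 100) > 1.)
An element a ∈ Z/100Z (with a ≠ 0) is a zero-divisor iff gcd(a, 100) > 1 (because a is a unit precisely when gcd(a, n) = 1, and in Z/nZ every nonzero, non-unit element is a zero-divisor). Scan a = 1, ..., 99 and keep those with gcd(a, 100) > 1:
  gcd(2, 100) = 2, gcd(4, 100) = 4, gcd(5, 100) = 5, gcd(6, 100) = 2, gcd(8, 100) = 4, gcd(10, 100) = 10, gcd(12, 100) = 4, gcd(14, 100) = 2, gcd(15, 100) = 5, gcd(16, 100) = 4, gcd(18, 100) = 2, gcd(20, 100) = 20, gcd(22, 100) = 2, gcd(24, 100) = 4, gcd(25, 100) = 25, gcd(26, 100) = 2, gcd(28, 100) = 4, gcd(30, 100) = 10, gcd(32, 100) = 4, gcd(34, 100) = 2, gcd(35, 100) = 5, gcd(36, 100) = 4, gcd(38, 100) = 2, gcd(40, 100) = 20, gcd(42, 100) = 2, gcd(44, 100) = 4, gcd(45, 100) = 5, gcd(46, 100) = 2, gcd(48, 100) = 4, gcd(50, 100) = 50, gcd(52, 100) = 4, gcd(54, 100) = 2, gcd(55, 100) = 5, gcd(56, 100) = 4, gcd(58, 100) = 2, gcd(60, 100) = 20, gcd(62, 100) = 2, gcd(64, 100) = 4, gcd(65, 100) = 5, gcd(66, 100) = 2, gcd(68, 100) = 4, gcd(70, 100) = 10, gcd(72, 100) = 4, gcd(74, 100) = 2, gcd(75, 100) = 25, gcd(76, 100) = 4, gcd(78, 100) = 2, gcd(80, 100) = 20, gcd(82, 100) = 2, gcd(84, 100) = 4, gcd(85, 100) = 5, gcd(86, 100) = 2, gcd(88, 100) = 4, gcd(90, 100) = 10, gcd(92, 100) = 4, gcd(94, 100) = 2, gcd(95, 100) = 5, gcd(96, 100) = 4, gcd(98, 100) = 2.
All other a ∈ {1, ..., 99} have gcd(a, 100) = 1 and are units. So the nonzero zero-divisors are exactly the 59 values of a appearing in this scan.

Final answer: nonzero zero-divisors of Z/100Z = {2, 4, 5, 6, 8, 10, 12, 14, 15, 16, 18, 20, 22, 24, 25, 26, 28, 30, 32, 34, 35, 36, 38, 40, 42, 44, 45, 46, 48, 50, 52, 54, 55, 56, 58, 60, 62, 64, 65, 66, 68, 70, 72, 74, 75, 76, 78, 80, 82, 84, 85, 86, 88, 90, 92, 94, 95, 96, 98}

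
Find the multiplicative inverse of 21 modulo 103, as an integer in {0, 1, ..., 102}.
Apply the extended Euclidean algorithm to (103, 21), tracking rows (r, s, t) with s·103 + t·21 = r. Each division r_prev = q·r_cur + r_new produces the new row as (previous row) − q·(current row):
  row A: (103, 1, 0)   [1·103 + 0·21 = 103]
  row B: (21, 0, 1)   [0·103 + 1·21 = 21]
  103 = 4·21 + 19   → row C = row A − 4·row B = (19, 1, −4)   [check: 1·103 − 4·21 = 19]
  21 = 1·19 + 2   → row D = row B − 1·row C = (2, −1, 5)   [check: −1·103 + 5·21 = 2]
  19 = 9·2 + 1   → row E = row C − 9·row D = (1, 10, −49)   [check: 10·103 − 49·21 = 1]
  2 = 2·1 + 0   → remainder 0, stop. gcd = 1 (last nonzero row E).
The gcd is 1, so 21 is invertible mod 103. The last nonzero row gives 10·103 − 49·21 = 1, so t = −49. So 21^(−1) ≡ −49 ≡ 54 (mod 103). Verify: 21 · 54 = 1134 ≡ 1 (mod 103). ✓

Final answer: 21^(−1) ≡ 54 (mod 103)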